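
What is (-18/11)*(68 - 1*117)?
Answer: 882/11 ≈ 80.182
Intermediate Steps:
(-18/11)*(68 - 1*117) = (-18*1/11)*(68 - 117) = -18/11*(-49) = 882/11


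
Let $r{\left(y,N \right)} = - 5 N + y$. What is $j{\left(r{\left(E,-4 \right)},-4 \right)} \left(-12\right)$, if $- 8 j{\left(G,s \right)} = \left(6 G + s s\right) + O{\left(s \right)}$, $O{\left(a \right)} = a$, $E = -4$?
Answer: $162$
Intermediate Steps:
$r{\left(y,N \right)} = y - 5 N$
$j{\left(G,s \right)} = - \frac{3 G}{4} - \frac{s}{8} - \frac{s^{2}}{8}$ ($j{\left(G,s \right)} = - \frac{\left(6 G + s s\right) + s}{8} = - \frac{\left(6 G + s^{2}\right) + s}{8} = - \frac{\left(s^{2} + 6 G\right) + s}{8} = - \frac{s + s^{2} + 6 G}{8} = - \frac{3 G}{4} - \frac{s}{8} - \frac{s^{2}}{8}$)
$j{\left(r{\left(E,-4 \right)},-4 \right)} \left(-12\right) = \left(- \frac{3 \left(-4 - -20\right)}{4} - - \frac{1}{2} - \frac{\left(-4\right)^{2}}{8}\right) \left(-12\right) = \left(- \frac{3 \left(-4 + 20\right)}{4} + \frac{1}{2} - 2\right) \left(-12\right) = \left(\left(- \frac{3}{4}\right) 16 + \frac{1}{2} - 2\right) \left(-12\right) = \left(-12 + \frac{1}{2} - 2\right) \left(-12\right) = \left(- \frac{27}{2}\right) \left(-12\right) = 162$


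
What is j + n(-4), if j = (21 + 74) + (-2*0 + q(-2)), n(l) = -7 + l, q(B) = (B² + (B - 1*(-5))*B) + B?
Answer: 80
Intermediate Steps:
q(B) = B + B² + B*(5 + B) (q(B) = (B² + (B + 5)*B) + B = (B² + (5 + B)*B) + B = (B² + B*(5 + B)) + B = B + B² + B*(5 + B))
j = 91 (j = (21 + 74) + (-2*0 + 2*(-2)*(3 - 2)) = 95 + (0 + 2*(-2)*1) = 95 + (0 - 4) = 95 - 4 = 91)
j + n(-4) = 91 + (-7 - 4) = 91 - 11 = 80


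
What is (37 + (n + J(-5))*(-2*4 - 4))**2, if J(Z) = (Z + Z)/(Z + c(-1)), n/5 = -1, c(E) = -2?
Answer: 312481/49 ≈ 6377.2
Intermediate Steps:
n = -5 (n = 5*(-1) = -5)
J(Z) = 2*Z/(-2 + Z) (J(Z) = (Z + Z)/(Z - 2) = (2*Z)/(-2 + Z) = 2*Z/(-2 + Z))
(37 + (n + J(-5))*(-2*4 - 4))**2 = (37 + (-5 + 2*(-5)/(-2 - 5))*(-2*4 - 4))**2 = (37 + (-5 + 2*(-5)/(-7))*(-8 - 4))**2 = (37 + (-5 + 2*(-5)*(-1/7))*(-12))**2 = (37 + (-5 + 10/7)*(-12))**2 = (37 - 25/7*(-12))**2 = (37 + 300/7)**2 = (559/7)**2 = 312481/49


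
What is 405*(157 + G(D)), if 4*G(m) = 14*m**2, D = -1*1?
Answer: 130005/2 ≈ 65003.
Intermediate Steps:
D = -1
G(m) = 7*m**2/2 (G(m) = (14*m**2)/4 = 7*m**2/2)
405*(157 + G(D)) = 405*(157 + (7/2)*(-1)**2) = 405*(157 + (7/2)*1) = 405*(157 + 7/2) = 405*(321/2) = 130005/2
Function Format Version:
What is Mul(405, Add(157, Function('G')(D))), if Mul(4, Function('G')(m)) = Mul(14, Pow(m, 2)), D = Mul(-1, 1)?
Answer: Rational(130005, 2) ≈ 65003.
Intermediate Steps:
D = -1
Function('G')(m) = Mul(Rational(7, 2), Pow(m, 2)) (Function('G')(m) = Mul(Rational(1, 4), Mul(14, Pow(m, 2))) = Mul(Rational(7, 2), Pow(m, 2)))
Mul(405, Add(157, Function('G')(D))) = Mul(405, Add(157, Mul(Rational(7, 2), Pow(-1, 2)))) = Mul(405, Add(157, Mul(Rational(7, 2), 1))) = Mul(405, Add(157, Rational(7, 2))) = Mul(405, Rational(321, 2)) = Rational(130005, 2)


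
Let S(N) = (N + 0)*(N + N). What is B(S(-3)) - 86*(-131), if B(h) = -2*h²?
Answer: 10618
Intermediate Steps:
S(N) = 2*N² (S(N) = N*(2*N) = 2*N²)
B(S(-3)) - 86*(-131) = -2*(2*(-3)²)² - 86*(-131) = -2*(2*9)² + 11266 = -2*18² + 11266 = -2*324 + 11266 = -648 + 11266 = 10618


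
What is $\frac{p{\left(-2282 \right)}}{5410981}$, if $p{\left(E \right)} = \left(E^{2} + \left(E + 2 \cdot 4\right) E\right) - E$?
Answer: $\frac{10399074}{5410981} \approx 1.9218$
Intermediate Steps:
$p{\left(E \right)} = E^{2} - E + E \left(8 + E\right)$ ($p{\left(E \right)} = \left(E^{2} + \left(E + 8\right) E\right) - E = \left(E^{2} + \left(8 + E\right) E\right) - E = \left(E^{2} + E \left(8 + E\right)\right) - E = E^{2} - E + E \left(8 + E\right)$)
$\frac{p{\left(-2282 \right)}}{5410981} = \frac{\left(-2282\right) \left(7 + 2 \left(-2282\right)\right)}{5410981} = - 2282 \left(7 - 4564\right) \frac{1}{5410981} = \left(-2282\right) \left(-4557\right) \frac{1}{5410981} = 10399074 \cdot \frac{1}{5410981} = \frac{10399074}{5410981}$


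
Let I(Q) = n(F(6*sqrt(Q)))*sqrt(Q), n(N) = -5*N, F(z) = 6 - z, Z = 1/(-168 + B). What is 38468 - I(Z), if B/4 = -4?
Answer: 3539071/92 + 15*I*sqrt(46)/46 ≈ 38468.0 + 2.2116*I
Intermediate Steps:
B = -16 (B = 4*(-4) = -16)
Z = -1/184 (Z = 1/(-168 - 16) = 1/(-184) = -1/184 ≈ -0.0054348)
I(Q) = sqrt(Q)*(-30 + 30*sqrt(Q)) (I(Q) = (-5*(6 - 6*sqrt(Q)))*sqrt(Q) = (-30 + 30*sqrt(Q))*sqrt(Q) = sqrt(Q)*(-30 + 30*sqrt(Q)))
38468 - I(Z) = 38468 - (-15*I*sqrt(46)/46 + 30*(-1/184)) = 38468 - (-15*I*sqrt(46)/46 - 15/92) = 38468 - (-15/92 - 15*I*sqrt(46)/46) = 38468 + (15/92 + 15*I*sqrt(46)/46) = 3539071/92 + 15*I*sqrt(46)/46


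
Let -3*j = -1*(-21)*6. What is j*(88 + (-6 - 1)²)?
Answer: -5754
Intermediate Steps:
j = -42 (j = -(-1*(-21))*6/3 = -7*6 = -⅓*126 = -42)
j*(88 + (-6 - 1)²) = -42*(88 + (-6 - 1)²) = -42*(88 + (-7)²) = -42*(88 + 49) = -42*137 = -5754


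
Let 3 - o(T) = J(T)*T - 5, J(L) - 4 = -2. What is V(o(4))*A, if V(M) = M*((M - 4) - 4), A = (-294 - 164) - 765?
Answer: 0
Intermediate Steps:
J(L) = 2 (J(L) = 4 - 2 = 2)
A = -1223 (A = -458 - 765 = -1223)
o(T) = 8 - 2*T (o(T) = 3 - (2*T - 5) = 3 - (-5 + 2*T) = 3 + (5 - 2*T) = 8 - 2*T)
V(M) = M*(-8 + M) (V(M) = M*((-4 + M) - 4) = M*(-8 + M))
V(o(4))*A = ((8 - 2*4)*(-8 + (8 - 2*4)))*(-1223) = ((8 - 8)*(-8 + (8 - 8)))*(-1223) = (0*(-8 + 0))*(-1223) = (0*(-8))*(-1223) = 0*(-1223) = 0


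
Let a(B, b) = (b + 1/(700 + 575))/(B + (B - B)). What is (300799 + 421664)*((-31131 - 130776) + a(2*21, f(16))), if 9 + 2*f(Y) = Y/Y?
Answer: -298278308620447/2550 ≈ -1.1697e+11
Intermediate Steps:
f(Y) = -4 (f(Y) = -9/2 + (Y/Y)/2 = -9/2 + (1/2)*1 = -9/2 + 1/2 = -4)
a(B, b) = (1/1275 + b)/B (a(B, b) = (b + 1/1275)/(B + 0) = (b + 1/1275)/B = (1/1275 + b)/B)
(300799 + 421664)*((-31131 - 130776) + a(2*21, f(16))) = (300799 + 421664)*((-31131 - 130776) + (1/1275 - 4)/((2*21))) = 722463*(-161907 - 5099/1275/42) = 722463*(-161907 + (1/42)*(-5099/1275)) = 722463*(-161907 - 5099/53550) = 722463*(-8670124949/53550) = -298278308620447/2550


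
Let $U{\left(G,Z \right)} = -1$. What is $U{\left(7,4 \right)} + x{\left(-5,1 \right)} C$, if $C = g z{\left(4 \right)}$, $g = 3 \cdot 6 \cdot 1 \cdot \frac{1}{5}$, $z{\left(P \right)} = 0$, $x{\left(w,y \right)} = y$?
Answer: $-1$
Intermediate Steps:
$g = \frac{18}{5}$ ($g = 18 \cdot 1 \cdot \frac{1}{5} = 18 \cdot \frac{1}{5} = \frac{18}{5} \approx 3.6$)
$C = 0$ ($C = \frac{18}{5} \cdot 0 = 0$)
$U{\left(7,4 \right)} + x{\left(-5,1 \right)} C = -1 + 1 \cdot 0 = -1 + 0 = -1$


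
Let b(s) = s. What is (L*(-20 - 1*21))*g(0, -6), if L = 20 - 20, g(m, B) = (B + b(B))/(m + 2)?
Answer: 0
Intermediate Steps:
g(m, B) = 2*B/(2 + m) (g(m, B) = (B + B)/(m + 2) = (2*B)/(2 + m) = 2*B/(2 + m))
L = 0
(L*(-20 - 1*21))*g(0, -6) = (0*(-20 - 1*21))*(2*(-6)/(2 + 0)) = (0*(-20 - 21))*(2*(-6)/2) = (0*(-41))*(2*(-6)*(½)) = 0*(-6) = 0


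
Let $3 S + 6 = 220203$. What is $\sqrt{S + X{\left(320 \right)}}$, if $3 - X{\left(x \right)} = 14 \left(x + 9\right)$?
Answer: $42 \sqrt{39} \approx 262.29$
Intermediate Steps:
$S = 73399$ ($S = -2 + \frac{1}{3} \cdot 220203 = -2 + 73401 = 73399$)
$X{\left(x \right)} = -123 - 14 x$ ($X{\left(x \right)} = 3 - 14 \left(x + 9\right) = 3 - 14 \left(9 + x\right) = 3 - \left(126 + 14 x\right) = -123 - 14 x$)
$\sqrt{S + X{\left(320 \right)}} = \sqrt{73399 - 4603} = \sqrt{68796} = 42 \sqrt{39}$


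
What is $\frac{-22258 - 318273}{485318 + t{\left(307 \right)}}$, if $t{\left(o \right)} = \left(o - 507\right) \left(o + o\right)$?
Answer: $- \frac{340531}{362518} \approx -0.93935$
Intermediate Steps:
$t{\left(o \right)} = 2 o \left(-507 + o\right)$ ($t{\left(o \right)} = \left(-507 + o\right) 2 o = 2 o \left(-507 + o\right)$)
$\frac{-22258 - 318273}{485318 + t{\left(307 \right)}} = \frac{-22258 - 318273}{485318 + 2 \cdot 307 \left(-507 + 307\right)} = - \frac{340531}{485318 + 2 \cdot 307 \left(-200\right)} = - \frac{340531}{485318 - 122800} = - \frac{340531}{362518}$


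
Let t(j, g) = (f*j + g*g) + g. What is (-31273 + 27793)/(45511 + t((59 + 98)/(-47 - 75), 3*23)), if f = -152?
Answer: -212280/3082733 ≈ -0.068861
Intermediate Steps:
t(j, g) = g + g² - 152*j (t(j, g) = (-152*j + g*g) + g = (-152*j + g²) + g = (g² - 152*j) + g = g + g² - 152*j)
(-31273 + 27793)/(45511 + t((59 + 98)/(-47 - 75), 3*23)) = (-31273 + 27793)/(45511 + (3*23 + (3*23)² - 152*(59 + 98)/(-47 - 75))) = -3480/(45511 + (69 + 69² - 23864/(-122))) = -3480/(45511 + (69 + 4761 - 23864*(-1)/122)) = -3480/(45511 + (69 + 4761 - 152*(-157/122))) = -3480/(45511 + (69 + 4761 + 11932/61)) = -3480/(45511 + 306562/61) = -3480/3082733/61 = -3480*61/3082733 = -212280/3082733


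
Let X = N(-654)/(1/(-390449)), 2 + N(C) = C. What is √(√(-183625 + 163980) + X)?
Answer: √(256134544 + I*√19645) ≈ 16004.0 + 0.e-3*I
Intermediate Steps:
N(C) = -2 + C
X = 256134544 (X = (-2 - 654)/(1/(-390449)) = -656/(-1/390449) = -656*(-390449) = 256134544)
√(√(-183625 + 163980) + X) = √(√(-183625 + 163980) + 256134544) = √(√(-19645) + 256134544) = √(I*√19645 + 256134544) = √(256134544 + I*√19645)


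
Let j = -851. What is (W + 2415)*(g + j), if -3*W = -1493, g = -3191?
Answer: -35318996/3 ≈ -1.1773e+7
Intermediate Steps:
W = 1493/3 (W = -1/3*(-1493) = 1493/3 ≈ 497.67)
(W + 2415)*(g + j) = (1493/3 + 2415)*(-3191 - 851) = (8738/3)*(-4042) = -35318996/3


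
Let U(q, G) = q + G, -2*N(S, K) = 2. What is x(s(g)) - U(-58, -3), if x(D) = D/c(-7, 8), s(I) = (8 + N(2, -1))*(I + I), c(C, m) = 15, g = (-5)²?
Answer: 253/3 ≈ 84.333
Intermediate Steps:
N(S, K) = -1 (N(S, K) = -½*2 = -1)
g = 25
s(I) = 14*I (s(I) = (8 - 1)*(I + I) = 7*(2*I) = 14*I)
x(D) = D/15
U(q, G) = G + q
x(s(g)) - U(-58, -3) = (14*25)/15 - (-3 - 58) = (1/15)*350 - 1*(-61) = 70/3 + 61 = 253/3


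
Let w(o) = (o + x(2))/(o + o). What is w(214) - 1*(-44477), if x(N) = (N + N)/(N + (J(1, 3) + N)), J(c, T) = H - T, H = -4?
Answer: 28554553/642 ≈ 44478.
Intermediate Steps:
J(c, T) = -4 - T
x(N) = 2*N/(-7 + 2*N) (x(N) = (N + N)/(N + ((-4 - 1*3) + N)) = (2*N)/(N + ((-4 - 3) + N)) = (2*N)/(N + (-7 + N)) = (2*N)/(-7 + 2*N) = 2*N/(-7 + 2*N))
w(o) = (-4/3 + o)/(2*o) (w(o) = (o + 2*2/(-7 + 2*2))/(o + o) = (o + 2*2/(-7 + 4))/((2*o)) = (o + 2*2/(-3))*(1/(2*o)) = (o + 2*2*(-⅓))*(1/(2*o)) = (o - 4/3)*(1/(2*o)) = (-4/3 + o)*(1/(2*o)) = (-4/3 + o)/(2*o))
w(214) - 1*(-44477) = (⅙)*(-4 + 3*214)/214 - 1*(-44477) = (⅙)*(1/214)*(-4 + 642) + 44477 = (⅙)*(1/214)*638 + 44477 = 319/642 + 44477 = 28554553/642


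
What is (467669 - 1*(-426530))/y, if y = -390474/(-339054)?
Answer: 50530291291/65079 ≈ 7.7645e+5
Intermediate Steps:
y = 65079/56509 (y = -390474*(-1/339054) = 65079/56509 ≈ 1.1517)
(467669 - 1*(-426530))/y = (467669 - 1*(-426530))/(65079/56509) = (467669 + 426530)*(56509/65079) = 894199*(56509/65079) = 50530291291/65079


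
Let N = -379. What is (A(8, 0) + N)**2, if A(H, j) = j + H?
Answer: 137641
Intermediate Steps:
A(H, j) = H + j
(A(8, 0) + N)**2 = ((8 + 0) - 379)**2 = (8 - 379)**2 = (-371)**2 = 137641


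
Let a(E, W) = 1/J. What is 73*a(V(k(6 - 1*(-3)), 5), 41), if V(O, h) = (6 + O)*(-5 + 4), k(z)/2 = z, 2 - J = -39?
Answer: 73/41 ≈ 1.7805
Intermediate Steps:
J = 41 (J = 2 - 1*(-39) = 2 + 39 = 41)
k(z) = 2*z
V(O, h) = -6 - O (V(O, h) = (6 + O)*(-1) = -6 - O)
a(E, W) = 1/41
73*a(V(k(6 - 1*(-3)), 5), 41) = 73*(1/41) = 73/41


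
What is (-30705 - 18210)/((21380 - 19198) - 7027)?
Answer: 3261/323 ≈ 10.096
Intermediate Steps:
(-30705 - 18210)/((21380 - 19198) - 7027) = -48915/(2182 - 7027) = -48915/(-4845) = -48915*(-1/4845) = 3261/323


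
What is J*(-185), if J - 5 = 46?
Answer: -9435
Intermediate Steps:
J = 51 (J = 5 + 46 = 51)
J*(-185) = 51*(-185) = -9435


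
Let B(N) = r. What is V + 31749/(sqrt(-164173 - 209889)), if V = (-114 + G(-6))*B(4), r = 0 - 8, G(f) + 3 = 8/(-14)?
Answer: 6584/7 - 31749*I*sqrt(374062)/374062 ≈ 940.57 - 51.911*I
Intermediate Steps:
G(f) = -25/7 (G(f) = -3 + 8/(-14) = -3 + 8*(-1/14) = -3 - 4/7 = -25/7)
r = -8
B(N) = -8
V = 6584/7 (V = (-114 - 25/7)*(-8) = -823/7*(-8) = 6584/7 ≈ 940.57)
V + 31749/(sqrt(-164173 - 209889)) = 6584/7 + 31749/(sqrt(-164173 - 209889)) = 6584/7 + 31749/(sqrt(-374062)) = 6584/7 + 31749/((I*sqrt(374062))) = 6584/7 + 31749*(-I*sqrt(374062)/374062) = 6584/7 - 31749*I*sqrt(374062)/374062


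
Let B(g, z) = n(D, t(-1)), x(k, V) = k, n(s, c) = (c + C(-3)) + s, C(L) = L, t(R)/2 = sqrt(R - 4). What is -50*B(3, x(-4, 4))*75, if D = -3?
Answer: 22500 - 7500*I*sqrt(5) ≈ 22500.0 - 16771.0*I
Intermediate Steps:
t(R) = 2*sqrt(-4 + R) (t(R) = 2*sqrt(R - 4) = 2*sqrt(-4 + R))
n(s, c) = -3 + c + s (n(s, c) = (c - 3) + s = (-3 + c) + s = -3 + c + s)
B(g, z) = -6 + 2*I*sqrt(5) (B(g, z) = -3 + 2*sqrt(-4 - 1) - 3 = -3 + 2*sqrt(-5) - 3 = -3 + 2*(I*sqrt(5)) - 3 = -3 + 2*I*sqrt(5) - 3 = -6 + 2*I*sqrt(5))
-50*B(3, x(-4, 4))*75 = -50*(-6 + 2*I*sqrt(5))*75 = (300 - 100*I*sqrt(5))*75 = 22500 - 7500*I*sqrt(5)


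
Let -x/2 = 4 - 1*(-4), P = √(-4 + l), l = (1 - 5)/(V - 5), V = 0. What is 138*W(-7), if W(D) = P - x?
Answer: 2208 + 552*I*√5/5 ≈ 2208.0 + 246.86*I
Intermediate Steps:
l = ⅘ (l = (1 - 5)/(0 - 5) = -4/(-5) = -4*(-⅕) = ⅘ ≈ 0.80000)
P = 4*I*√5/5 (P = √(-4 + ⅘) = √(-16/5) = 4*I*√5/5 ≈ 1.7889*I)
x = -16 (x = -2*(4 - 1*(-4)) = -2*(4 + 4) = -2*8 = -16)
W(D) = 16 + 4*I*√5/5 (W(D) = 4*I*√5/5 - 1*(-16) = 4*I*√5/5 + 16 = 16 + 4*I*√5/5)
138*W(-7) = 138*(16 + 4*I*√5/5) = 2208 + 552*I*√5/5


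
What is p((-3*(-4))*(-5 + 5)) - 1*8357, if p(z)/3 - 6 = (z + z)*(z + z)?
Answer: -8339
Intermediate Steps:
p(z) = 18 + 12*z² (p(z) = 18 + 3*((z + z)*(z + z)) = 18 + 3*((2*z)*(2*z)) = 18 + 3*(4*z²) = 18 + 12*z²)
p((-3*(-4))*(-5 + 5)) - 1*8357 = (18 + 12*((-3*(-4))*(-5 + 5))²) - 1*8357 = (18 + 12*(12*0)²) - 8357 = (18 + 12*0²) - 8357 = (18 + 12*0) - 8357 = (18 + 0) - 8357 = 18 - 8357 = -8339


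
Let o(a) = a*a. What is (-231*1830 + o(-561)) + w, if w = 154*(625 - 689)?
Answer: -117865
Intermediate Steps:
w = -9856 (w = 154*(-64) = -9856)
o(a) = a²
(-231*1830 + o(-561)) + w = (-231*1830 + (-561)²) - 9856 = (-422730 + 314721) - 9856 = -108009 - 9856 = -117865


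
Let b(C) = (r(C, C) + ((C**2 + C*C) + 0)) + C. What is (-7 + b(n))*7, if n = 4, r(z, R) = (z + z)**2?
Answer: 651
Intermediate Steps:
r(z, R) = 4*z**2 (r(z, R) = (2*z)**2 = 4*z**2)
b(C) = C + 6*C**2 (b(C) = (4*C**2 + ((C**2 + C*C) + 0)) + C = (4*C**2 + ((C**2 + C**2) + 0)) + C = (4*C**2 + (2*C**2 + 0)) + C = (4*C**2 + 2*C**2) + C = 6*C**2 + C = C + 6*C**2)
(-7 + b(n))*7 = (-7 + 4*(1 + 6*4))*7 = (-7 + 4*(1 + 24))*7 = (-7 + 4*25)*7 = (-7 + 100)*7 = 93*7 = 651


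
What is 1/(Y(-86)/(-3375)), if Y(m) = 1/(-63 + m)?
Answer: 502875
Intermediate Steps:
1/(Y(-86)/(-3375)) = 1/(1/(-63 - 86*(-3375))) = 1/(-1/3375/(-149)) = 1/(-1/149*(-1/3375)) = 1/(1/502875) = 502875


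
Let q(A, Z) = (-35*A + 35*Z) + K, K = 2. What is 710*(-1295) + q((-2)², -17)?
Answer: -920183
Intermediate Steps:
q(A, Z) = 2 - 35*A + 35*Z (q(A, Z) = (-35*A + 35*Z) + 2 = 2 - 35*A + 35*Z)
710*(-1295) + q((-2)², -17) = 710*(-1295) + (2 - 35*(-2)² + 35*(-17)) = -919450 + (2 - 35*4 - 595) = -919450 + (2 - 140 - 595) = -919450 - 733 = -920183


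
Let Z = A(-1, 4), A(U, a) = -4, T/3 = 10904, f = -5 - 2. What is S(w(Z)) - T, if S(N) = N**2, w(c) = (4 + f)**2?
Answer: -32631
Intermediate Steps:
f = -7
T = 32712 (T = 3*10904 = 32712)
Z = -4
w(c) = 9 (w(c) = (4 - 7)**2 = (-3)**2 = 9)
S(w(Z)) - T = 9**2 - 1*32712 = 81 - 32712 = -32631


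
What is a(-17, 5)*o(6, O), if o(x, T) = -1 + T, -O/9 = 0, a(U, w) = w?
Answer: -5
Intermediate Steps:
O = 0 (O = -9*0 = 0)
a(-17, 5)*o(6, O) = 5*(-1 + 0) = 5*(-1) = -5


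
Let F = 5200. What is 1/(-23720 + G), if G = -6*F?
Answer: -1/54920 ≈ -1.8208e-5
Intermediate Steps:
G = -31200 (G = -6*5200 = -31200)
1/(-23720 + G) = 1/(-23720 - 31200) = 1/(-54920) = -1/54920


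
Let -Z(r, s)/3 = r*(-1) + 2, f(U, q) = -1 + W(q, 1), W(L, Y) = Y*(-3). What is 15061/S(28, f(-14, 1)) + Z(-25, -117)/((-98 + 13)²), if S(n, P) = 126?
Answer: 108805519/910350 ≈ 119.52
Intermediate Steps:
W(L, Y) = -3*Y
f(U, q) = -4 (f(U, q) = -1 - 3*1 = -1 - 3 = -4)
Z(r, s) = -6 + 3*r (Z(r, s) = -3*(r*(-1) + 2) = -3*(-r + 2) = -3*(2 - r) = -6 + 3*r)
15061/S(28, f(-14, 1)) + Z(-25, -117)/((-98 + 13)²) = 15061/126 + (-6 + 3*(-25))/((-98 + 13)²) = 15061*(1/126) + (-6 - 75)/((-85)²) = 15061/126 - 81/7225 = 108805519/910350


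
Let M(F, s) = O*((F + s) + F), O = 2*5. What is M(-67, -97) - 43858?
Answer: -46168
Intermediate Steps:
O = 10
M(F, s) = 10*s + 20*F (M(F, s) = 10*((F + s) + F) = 10*(s + 2*F) = 10*s + 20*F)
M(-67, -97) - 43858 = (10*(-97) + 20*(-67)) - 43858 = (-970 - 1340) - 43858 = -2310 - 43858 = -46168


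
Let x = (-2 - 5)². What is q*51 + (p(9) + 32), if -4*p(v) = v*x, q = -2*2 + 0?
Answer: -1129/4 ≈ -282.25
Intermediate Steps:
q = -4 (q = -4 + 0 = -4)
x = 49 (x = (-7)² = 49)
p(v) = -49*v/4 (p(v) = -v*49/4 = -49*v/4)
q*51 + (p(9) + 32) = -4*51 + (-49/4*9 + 32) = -204 + (-441/4 + 32) = -204 - 313/4 = -1129/4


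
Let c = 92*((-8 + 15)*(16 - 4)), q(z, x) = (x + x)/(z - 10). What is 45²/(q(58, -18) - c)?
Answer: -60/229 ≈ -0.26201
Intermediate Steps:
q(z, x) = 2*x/(-10 + z) (q(z, x) = (2*x)/(-10 + z) = 2*x/(-10 + z))
c = 7728 (c = 92*(7*12) = 92*84 = 7728)
45²/(q(58, -18) - c) = 45²/(2*(-18)/(-10 + 58) - 1*7728) = 2025/(2*(-18)/48 - 7728) = 2025/(2*(-18)*(1/48) - 7728) = 2025/(-¾ - 7728) = 2025/(-30915/4) = 2025*(-4/30915) = -60/229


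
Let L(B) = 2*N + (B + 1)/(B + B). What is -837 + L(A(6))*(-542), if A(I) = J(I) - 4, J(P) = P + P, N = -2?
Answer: 8209/8 ≈ 1026.1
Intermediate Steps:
J(P) = 2*P
A(I) = -4 + 2*I (A(I) = 2*I - 4 = -4 + 2*I)
L(B) = -4 + (1 + B)/(2*B) (L(B) = 2*(-2) + (B + 1)/(B + B) = -4 + (1 + B)/((2*B)) = -4 + (1 + B)*(1/(2*B)) = -4 + (1 + B)/(2*B))
-837 + L(A(6))*(-542) = -837 + ((1 - 7*(-4 + 2*6))/(2*(-4 + 2*6)))*(-542) = -837 + ((1 - 7*(-4 + 12))/(2*(-4 + 12)))*(-542) = -837 + ((1/2)*(1 - 7*8)/8)*(-542) = -837 + ((1/2)*(1/8)*(1 - 56))*(-542) = -837 + ((1/2)*(1/8)*(-55))*(-542) = -837 - 55/16*(-542) = -837 + 14905/8 = 8209/8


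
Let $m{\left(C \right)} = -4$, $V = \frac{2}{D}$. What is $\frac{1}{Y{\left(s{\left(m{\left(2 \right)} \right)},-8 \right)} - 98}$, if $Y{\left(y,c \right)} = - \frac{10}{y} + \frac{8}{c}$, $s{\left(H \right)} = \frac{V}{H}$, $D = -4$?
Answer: $- \frac{1}{179} \approx -0.0055866$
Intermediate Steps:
$V = - \frac{1}{2}$ ($V = \frac{2}{-4} = 2 \left(- \frac{1}{4}\right) = - \frac{1}{2} \approx -0.5$)
$s{\left(H \right)} = - \frac{1}{2 H}$
$\frac{1}{Y{\left(s{\left(m{\left(2 \right)} \right)},-8 \right)} - 98} = \frac{1}{\left(- \frac{10}{\left(- \frac{1}{2}\right) \frac{1}{-4}} + \frac{8}{-8}\right) - 98} = \frac{1}{\left(- \frac{10}{\left(- \frac{1}{2}\right) \left(- \frac{1}{4}\right)} + 8 \left(- \frac{1}{8}\right)\right) - 98} = \frac{1}{\left(- 10 \frac{1}{\frac{1}{8}} - 1\right) - 98} = \frac{1}{\left(\left(-10\right) 8 - 1\right) - 98} = \frac{1}{\left(-80 - 1\right) - 98} = \frac{1}{-81 - 98} = \frac{1}{-179} = - \frac{1}{179}$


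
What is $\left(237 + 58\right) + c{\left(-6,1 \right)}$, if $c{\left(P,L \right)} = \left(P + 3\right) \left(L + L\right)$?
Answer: $289$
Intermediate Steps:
$c{\left(P,L \right)} = 2 L \left(3 + P\right)$ ($c{\left(P,L \right)} = \left(3 + P\right) 2 L = 2 L \left(3 + P\right)$)
$\left(237 + 58\right) + c{\left(-6,1 \right)} = \left(237 + 58\right) + 2 \cdot 1 \left(3 - 6\right) = 295 + 2 \cdot 1 \left(-3\right) = 295 - 6 = 289$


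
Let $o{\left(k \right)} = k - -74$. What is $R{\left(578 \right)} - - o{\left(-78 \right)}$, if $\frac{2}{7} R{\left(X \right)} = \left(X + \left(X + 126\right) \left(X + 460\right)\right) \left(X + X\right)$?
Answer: $2958961176$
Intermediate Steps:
$o{\left(k \right)} = 74 + k$ ($o{\left(k \right)} = k + 74 = 74 + k$)
$R{\left(X \right)} = 7 X \left(X + \left(126 + X\right) \left(460 + X\right)\right)$ ($R{\left(X \right)} = \frac{7 \left(X + \left(X + 126\right) \left(X + 460\right)\right) \left(X + X\right)}{2} = \frac{7 \left(X + \left(126 + X\right) \left(460 + X\right)\right) 2 X}{2} = \frac{7 \cdot 2 X \left(X + \left(126 + X\right) \left(460 + X\right)\right)}{2} = 7 X \left(X + \left(126 + X\right) \left(460 + X\right)\right)$)
$R{\left(578 \right)} - - o{\left(-78 \right)} = 7 \cdot 578 \left(57960 + 578^{2} + 587 \cdot 578\right) - - (74 - 78) = 7 \cdot 578 \left(57960 + 334084 + 339286\right) - \left(-1\right) \left(-4\right) = 7 \cdot 578 \cdot 731330 - 4 = 2958961180 - 4 = 2958961176$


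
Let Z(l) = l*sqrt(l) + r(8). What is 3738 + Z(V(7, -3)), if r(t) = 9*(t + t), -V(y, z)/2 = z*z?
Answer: 3882 - 54*I*sqrt(2) ≈ 3882.0 - 76.368*I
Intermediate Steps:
V(y, z) = -2*z**2 (V(y, z) = -2*z*z = -2*z**2)
r(t) = 18*t (r(t) = 9*(2*t) = 18*t)
Z(l) = 144 + l**(3/2) (Z(l) = l*sqrt(l) + 18*8 = l**(3/2) + 144 = 144 + l**(3/2))
3738 + Z(V(7, -3)) = 3738 + (144 + (-2*(-3)**2)**(3/2)) = 3738 + (144 + (-2*9)**(3/2)) = 3738 + (144 + (-18)**(3/2)) = 3738 + (144 - 54*I*sqrt(2)) = 3882 - 54*I*sqrt(2)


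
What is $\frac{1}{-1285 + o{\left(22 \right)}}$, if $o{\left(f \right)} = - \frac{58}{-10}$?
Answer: $- \frac{5}{6396} \approx -0.00078174$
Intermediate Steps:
$o{\left(f \right)} = \frac{29}{5}$ ($o{\left(f \right)} = \left(-58\right) \left(- \frac{1}{10}\right) = \frac{29}{5}$)
$\frac{1}{-1285 + o{\left(22 \right)}} = \frac{1}{-1285 + \frac{29}{5}} = \frac{1}{- \frac{6396}{5}} = - \frac{5}{6396}$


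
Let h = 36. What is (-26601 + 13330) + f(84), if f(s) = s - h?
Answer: -13223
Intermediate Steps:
f(s) = -36 + s (f(s) = s - 1*36 = s - 36 = -36 + s)
(-26601 + 13330) + f(84) = (-26601 + 13330) + (-36 + 84) = -13271 + 48 = -13223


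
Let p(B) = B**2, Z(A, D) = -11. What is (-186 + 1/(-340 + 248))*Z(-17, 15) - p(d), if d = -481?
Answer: -21096969/92 ≈ -2.2932e+5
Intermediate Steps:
(-186 + 1/(-340 + 248))*Z(-17, 15) - p(d) = (-186 + 1/(-340 + 248))*(-11) - 1*(-481)**2 = (-186 + 1/(-92))*(-11) - 1*231361 = (-186 - 1/92)*(-11) - 231361 = -17113/92*(-11) - 231361 = 188243/92 - 231361 = -21096969/92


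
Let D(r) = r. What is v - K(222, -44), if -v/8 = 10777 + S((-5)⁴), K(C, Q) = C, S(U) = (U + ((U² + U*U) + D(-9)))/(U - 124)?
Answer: -16520122/167 ≈ -98923.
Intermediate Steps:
S(U) = (-9 + U + 2*U²)/(-124 + U) (S(U) = (U + ((U² + U*U) - 9))/(U - 124) = (U + ((U² + U²) - 9))/(-124 + U) = (U + (2*U² - 9))/(-124 + U) = (U + (-9 + 2*U²))/(-124 + U) = (-9 + U + 2*U²)/(-124 + U))
v = -16483048/167 (v = -8*(10777 + (-9 + (-5)⁴ + 2*((-5)⁴)²)/(-124 + (-5)⁴)) = -8*(10777 + (-9 + 625 + 2*625²)/(-124 + 625)) = -8*(10777 + (-9 + 625 + 2*390625)/501) = -8*(10777 + (-9 + 625 + 781250)/501) = -8*(10777 + (1/501)*781866) = -8*(10777 + 260622/167) = -8*2060381/167 = -16483048/167 ≈ -98701.)
v - K(222, -44) = -16483048/167 - 1*222 = -16483048/167 - 222 = -16520122/167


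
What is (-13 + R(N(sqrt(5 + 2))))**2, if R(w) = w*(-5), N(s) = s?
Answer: 344 + 130*sqrt(7) ≈ 687.95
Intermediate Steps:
R(w) = -5*w
(-13 + R(N(sqrt(5 + 2))))**2 = (-13 - 5*sqrt(5 + 2))**2 = (-13 - 5*sqrt(7))**2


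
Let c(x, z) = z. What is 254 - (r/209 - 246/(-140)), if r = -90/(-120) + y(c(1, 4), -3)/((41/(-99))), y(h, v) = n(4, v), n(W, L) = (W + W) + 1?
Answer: 302726101/1199660 ≈ 252.34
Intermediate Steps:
n(W, L) = 1 + 2*W (n(W, L) = 2*W + 1 = 1 + 2*W)
y(h, v) = 9 (y(h, v) = 1 + 2*4 = 1 + 8 = 9)
r = -3441/164 (r = -90/(-120) + 9/((41/(-99))) = -90*(-1/120) + 9/((41*(-1/99))) = 3/4 + 9/(-41/99) = 3/4 + 9*(-99/41) = 3/4 - 891/41 = -3441/164 ≈ -20.982)
254 - (r/209 - 246/(-140)) = 254 - (-3441/164/209 - 246/(-140)) = 254 - (-3441/164*1/209 - 246*(-1/140)) = 254 - (-3441/34276 + 123/70) = 254 - 1*1987539/1199660 = 254 - 1987539/1199660 = 302726101/1199660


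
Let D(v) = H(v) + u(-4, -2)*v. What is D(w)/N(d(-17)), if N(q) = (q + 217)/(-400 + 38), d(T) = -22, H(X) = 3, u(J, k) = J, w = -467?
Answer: -677302/195 ≈ -3473.3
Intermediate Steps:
N(q) = -217/362 - q/362 (N(q) = (217 + q)/(-362) = (217 + q)*(-1/362) = -217/362 - q/362)
D(v) = 3 - 4*v
D(w)/N(d(-17)) = (3 - 4*(-467))/(-217/362 - 1/362*(-22)) = (3 + 1868)/(-217/362 + 11/181) = 1871/(-195/362) = 1871*(-362/195) = -677302/195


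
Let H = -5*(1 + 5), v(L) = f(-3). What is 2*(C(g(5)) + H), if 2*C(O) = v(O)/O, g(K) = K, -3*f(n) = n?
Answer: -299/5 ≈ -59.800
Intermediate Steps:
f(n) = -n/3
v(L) = 1 (v(L) = -⅓*(-3) = 1)
H = -30 (H = -5*6 = -30)
C(O) = 1/(2*O) (C(O) = (1/O)/2 = 1/(2*O))
2*(C(g(5)) + H) = 2*((½)/5 - 30) = 2*((½)*(⅕) - 30) = 2*(⅒ - 30) = 2*(-299/10) = -299/5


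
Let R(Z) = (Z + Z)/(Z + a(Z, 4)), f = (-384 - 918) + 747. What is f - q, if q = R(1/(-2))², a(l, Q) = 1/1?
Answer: -559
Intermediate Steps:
a(l, Q) = 1
f = -555 (f = -1302 + 747 = -555)
R(Z) = 2*Z/(1 + Z) (R(Z) = (Z + Z)/(Z + 1) = (2*Z)/(1 + Z) = 2*Z/(1 + Z))
q = 4 (q = (2/(-2*(1 + 1/(-2))))² = (2*(-½)/(1 - ½))² = (2*(-½)/(½))² = (2*(-½)*2)² = (-2)² = 4)
f - q = -555 - 1*4 = -555 - 4 = -559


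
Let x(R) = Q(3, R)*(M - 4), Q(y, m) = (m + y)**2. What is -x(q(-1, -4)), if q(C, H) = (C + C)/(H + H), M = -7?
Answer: 1859/16 ≈ 116.19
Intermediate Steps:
q(C, H) = C/H (q(C, H) = (2*C)/((2*H)) = (2*C)*(1/(2*H)) = C/H)
x(R) = -11*(3 + R)**2 (x(R) = (R + 3)**2*(-7 - 4) = (3 + R)**2*(-11) = -11*(3 + R)**2)
-x(q(-1, -4)) = -(-11)*(3 - 1/(-4))**2 = -(-11)*(3 - 1*(-1/4))**2 = -(-11)*(3 + 1/4)**2 = -(-11)*(13/4)**2 = -(-11)*169/16 = -1*(-1859/16) = 1859/16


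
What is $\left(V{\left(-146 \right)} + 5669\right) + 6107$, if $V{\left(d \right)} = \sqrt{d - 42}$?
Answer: $11776 + 2 i \sqrt{47} \approx 11776.0 + 13.711 i$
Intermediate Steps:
$V{\left(d \right)} = \sqrt{-42 + d}$
$\left(V{\left(-146 \right)} + 5669\right) + 6107 = \left(\sqrt{-42 - 146} + 5669\right) + 6107 = \left(\sqrt{-188} + 5669\right) + 6107 = \left(2 i \sqrt{47} + 5669\right) + 6107 = \left(5669 + 2 i \sqrt{47}\right) + 6107 = 11776 + 2 i \sqrt{47}$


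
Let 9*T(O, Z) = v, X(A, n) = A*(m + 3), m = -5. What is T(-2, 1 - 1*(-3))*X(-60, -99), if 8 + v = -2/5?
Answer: -112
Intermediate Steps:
X(A, n) = -2*A (X(A, n) = A*(-5 + 3) = A*(-2) = -2*A)
v = -42/5 (v = -8 - 2/5 = -42/5 ≈ -8.4000)
T(O, Z) = -14/15 (T(O, Z) = (1/9)*(-42/5) = -14/15)
T(-2, 1 - 1*(-3))*X(-60, -99) = -(-28)*(-60)/15 = -14/15*120 = -112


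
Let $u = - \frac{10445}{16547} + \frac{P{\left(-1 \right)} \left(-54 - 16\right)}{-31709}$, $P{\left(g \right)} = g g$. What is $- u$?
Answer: $\frac{330042215}{524688823} \approx 0.62902$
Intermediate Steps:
$P{\left(g \right)} = g^{2}$
$u = - \frac{330042215}{524688823}$ ($u = - \frac{10445}{16547} + \frac{\left(-1\right)^{2} \left(-54 - 16\right)}{-31709} = \left(-10445\right) \frac{1}{16547} + 1 \left(-54 + \left(-55 + 39\right)\right) \left(- \frac{1}{31709}\right) = - \frac{10445}{16547} + 1 \left(-54 - 16\right) \left(- \frac{1}{31709}\right) = - \frac{10445}{16547} + 1 \left(-70\right) \left(- \frac{1}{31709}\right) = - \frac{10445}{16547} - - \frac{70}{31709} = - \frac{10445}{16547} + \frac{70}{31709} = - \frac{330042215}{524688823} \approx -0.62902$)
$- u = \left(-1\right) \left(- \frac{330042215}{524688823}\right) = \frac{330042215}{524688823}$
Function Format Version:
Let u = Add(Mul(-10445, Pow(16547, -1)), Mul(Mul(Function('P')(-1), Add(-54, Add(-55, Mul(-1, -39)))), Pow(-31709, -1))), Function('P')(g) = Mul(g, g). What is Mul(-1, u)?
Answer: Rational(330042215, 524688823) ≈ 0.62902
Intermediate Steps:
Function('P')(g) = Pow(g, 2)
u = Rational(-330042215, 524688823) (u = Add(Mul(-10445, Pow(16547, -1)), Mul(Mul(Pow(-1, 2), Add(-54, Add(-55, Mul(-1, -39)))), Pow(-31709, -1))) = Add(Mul(-10445, Rational(1, 16547)), Mul(Mul(1, Add(-54, Add(-55, 39))), Rational(-1, 31709))) = Add(Rational(-10445, 16547), Mul(Mul(1, Add(-54, -16)), Rational(-1, 31709))) = Add(Rational(-10445, 16547), Mul(Mul(1, -70), Rational(-1, 31709))) = Add(Rational(-10445, 16547), Mul(-70, Rational(-1, 31709))) = Add(Rational(-10445, 16547), Rational(70, 31709)) = Rational(-330042215, 524688823) ≈ -0.62902)
Mul(-1, u) = Mul(-1, Rational(-330042215, 524688823)) = Rational(330042215, 524688823)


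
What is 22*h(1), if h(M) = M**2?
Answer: 22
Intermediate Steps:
22*h(1) = 22*1**2 = 22*1 = 22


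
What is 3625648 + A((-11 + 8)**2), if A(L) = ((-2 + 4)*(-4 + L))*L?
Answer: 3625738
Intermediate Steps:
A(L) = L*(-8 + 2*L) (A(L) = (2*(-4 + L))*L = (-8 + 2*L)*L = L*(-8 + 2*L))
3625648 + A((-11 + 8)**2) = 3625648 + 2*(-11 + 8)**2*(-4 + (-11 + 8)**2) = 3625648 + 2*(-3)**2*(-4 + (-3)**2) = 3625648 + 2*9*(-4 + 9) = 3625648 + 2*9*5 = 3625648 + 90 = 3625738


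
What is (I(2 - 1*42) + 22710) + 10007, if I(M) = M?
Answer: 32677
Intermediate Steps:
(I(2 - 1*42) + 22710) + 10007 = ((2 - 1*42) + 22710) + 10007 = ((2 - 42) + 22710) + 10007 = (-40 + 22710) + 10007 = 22670 + 10007 = 32677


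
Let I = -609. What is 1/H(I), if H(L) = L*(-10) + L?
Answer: 1/5481 ≈ 0.00018245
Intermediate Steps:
H(L) = -9*L (H(L) = -10*L + L = -9*L)
1/H(I) = 1/(-9*(-609)) = 1/5481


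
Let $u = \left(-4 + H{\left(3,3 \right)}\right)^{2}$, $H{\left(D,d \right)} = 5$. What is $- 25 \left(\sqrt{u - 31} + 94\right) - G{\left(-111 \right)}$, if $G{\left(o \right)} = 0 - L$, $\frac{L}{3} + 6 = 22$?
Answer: $-2302 - 25 i \sqrt{30} \approx -2302.0 - 136.93 i$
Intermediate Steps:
$L = 48$ ($L = -18 + 3 \cdot 22 = -18 + 66 = 48$)
$u = 1$ ($u = \left(-4 + 5\right)^{2} = 1^{2} = 1$)
$G{\left(o \right)} = -48$ ($G{\left(o \right)} = 0 - 48 = -48$)
$- 25 \left(\sqrt{u - 31} + 94\right) - G{\left(-111 \right)} = - 25 \left(\sqrt{1 - 31} + 94\right) - -48 = - 25 \left(\sqrt{-30} + 94\right) + 48 = - 25 \left(i \sqrt{30} + 94\right) + 48 = - 25 \left(94 + i \sqrt{30}\right) + 48 = \left(-2350 - 25 i \sqrt{30}\right) + 48 = -2302 - 25 i \sqrt{30}$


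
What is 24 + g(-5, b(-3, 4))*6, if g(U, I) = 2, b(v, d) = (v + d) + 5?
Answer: 36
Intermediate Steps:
b(v, d) = 5 + d + v (b(v, d) = (d + v) + 5 = 5 + d + v)
24 + g(-5, b(-3, 4))*6 = 24 + 2*6 = 24 + 12 = 36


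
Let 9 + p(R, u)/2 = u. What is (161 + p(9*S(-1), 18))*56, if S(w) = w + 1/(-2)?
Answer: 10024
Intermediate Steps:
S(w) = -1/2 + w (S(w) = w - 1/2 = -1/2 + w)
p(R, u) = -18 + 2*u
(161 + p(9*S(-1), 18))*56 = (161 + (-18 + 2*18))*56 = (161 + (-18 + 36))*56 = (161 + 18)*56 = 179*56 = 10024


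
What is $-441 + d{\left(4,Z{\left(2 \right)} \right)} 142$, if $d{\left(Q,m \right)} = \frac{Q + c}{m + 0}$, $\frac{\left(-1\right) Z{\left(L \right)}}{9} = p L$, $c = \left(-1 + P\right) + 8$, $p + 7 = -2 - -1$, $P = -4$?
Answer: $- \frac{31255}{72} \approx -434.1$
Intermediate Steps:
$p = -8$ ($p = -7 - 1 = -8$)
$c = 3$ ($c = \left(-1 - 4\right) + 8 = -5 + 8 = 3$)
$Z{\left(L \right)} = 72 L$ ($Z{\left(L \right)} = - 9 \left(- 8 L\right) = 72 L$)
$d{\left(Q,m \right)} = \frac{3 + Q}{m}$ ($d{\left(Q,m \right)} = \frac{Q + 3}{m + 0} = \frac{3 + Q}{m}$)
$-441 + d{\left(4,Z{\left(2 \right)} \right)} 142 = -441 + \frac{3 + 4}{72 \cdot 2} \cdot 142 = -441 + \frac{1}{144} \cdot 7 \cdot 142 = -441 + \frac{7}{144} \cdot 142 = -441 + \frac{497}{72} = - \frac{31255}{72}$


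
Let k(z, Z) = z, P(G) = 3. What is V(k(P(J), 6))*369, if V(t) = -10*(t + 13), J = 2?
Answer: -59040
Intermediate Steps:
V(t) = -130 - 10*t (V(t) = -10*(13 + t) = -130 - 10*t)
V(k(P(J), 6))*369 = (-130 - 10*3)*369 = (-130 - 30)*369 = -160*369 = -59040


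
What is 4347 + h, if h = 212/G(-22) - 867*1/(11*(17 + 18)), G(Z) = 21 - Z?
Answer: 72008924/16555 ≈ 4349.7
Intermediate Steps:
h = 44339/16555 (h = 212/(21 - 1*(-22)) - 867*1/(11*(17 + 18)) = 212/(21 + 22) - 867/(11*35) = 212/43 - 867/385 = 44339/16555 ≈ 2.6783)
4347 + h = 4347 + 44339/16555 = 72008924/16555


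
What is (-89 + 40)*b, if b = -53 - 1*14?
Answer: 3283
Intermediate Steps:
b = -67 (b = -53 - 14 = -67)
(-89 + 40)*b = (-89 + 40)*(-67) = -49*(-67) = 3283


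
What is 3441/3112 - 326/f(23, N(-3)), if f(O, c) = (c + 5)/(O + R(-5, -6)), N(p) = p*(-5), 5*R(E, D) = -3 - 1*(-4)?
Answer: -29334823/77800 ≈ -377.05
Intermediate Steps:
R(E, D) = ⅕ (R(E, D) = (-3 - 1*(-4))/5 = (-3 + 4)/5 = (⅕)*1 = ⅕)
N(p) = -5*p
f(O, c) = (5 + c)/(⅕ + O) (f(O, c) = (c + 5)/(O + ⅕) = (5 + c)/(⅕ + O))
3441/3112 - 326/f(23, N(-3)) = 3441/3112 - 326*(1 + 5*23)/(5*(5 - 5*(-3))) = 3441*(1/3112) - 326*(1 + 115)/(5*(5 + 15)) = 3441/3112 - 326/(5*20/116) = 3441/3112 - 326/(5*(1/116)*20) = 3441/3112 - 326/25/29 = 3441/3112 - 326*29/25 = 3441/3112 - 9454/25 = -29334823/77800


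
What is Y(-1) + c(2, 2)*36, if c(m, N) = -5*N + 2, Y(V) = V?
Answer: -289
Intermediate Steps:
c(m, N) = 2 - 5*N
Y(-1) + c(2, 2)*36 = -1 + (2 - 5*2)*36 = -1 + (2 - 10)*36 = -1 - 8*36 = -1 - 288 = -289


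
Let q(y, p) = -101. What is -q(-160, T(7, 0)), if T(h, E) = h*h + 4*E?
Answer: 101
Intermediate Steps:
T(h, E) = h**2 + 4*E
-q(-160, T(7, 0)) = -1*(-101) = 101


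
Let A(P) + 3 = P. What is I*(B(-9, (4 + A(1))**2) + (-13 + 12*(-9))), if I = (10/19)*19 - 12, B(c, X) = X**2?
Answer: 210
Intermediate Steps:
A(P) = -3 + P
I = -2 (I = (10*(1/19))*19 - 12 = (10/19)*19 - 12 = 10 - 12 = -2)
I*(B(-9, (4 + A(1))**2) + (-13 + 12*(-9))) = -2*(((4 + (-3 + 1))**2)**2 + (-13 + 12*(-9))) = -2*(((4 - 2)**2)**2 + (-13 - 108)) = -2*((2**2)**2 - 121) = -2*(4**2 - 121) = -2*(16 - 121) = -2*(-105) = 210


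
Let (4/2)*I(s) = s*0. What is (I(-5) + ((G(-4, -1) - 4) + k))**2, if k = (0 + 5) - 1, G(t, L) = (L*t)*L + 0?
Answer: 16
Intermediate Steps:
G(t, L) = t*L**2 (G(t, L) = t*L**2 + 0 = t*L**2)
k = 4 (k = 5 - 1 = 4)
I(s) = 0 (I(s) = (s*0)/2 = (1/2)*0 = 0)
(I(-5) + ((G(-4, -1) - 4) + k))**2 = (0 + ((-4*(-1)**2 - 4) + 4))**2 = (0 + ((-4*1 - 4) + 4))**2 = (0 + ((-4 - 4) + 4))**2 = (0 + (-8 + 4))**2 = (0 - 4)**2 = (-4)**2 = 16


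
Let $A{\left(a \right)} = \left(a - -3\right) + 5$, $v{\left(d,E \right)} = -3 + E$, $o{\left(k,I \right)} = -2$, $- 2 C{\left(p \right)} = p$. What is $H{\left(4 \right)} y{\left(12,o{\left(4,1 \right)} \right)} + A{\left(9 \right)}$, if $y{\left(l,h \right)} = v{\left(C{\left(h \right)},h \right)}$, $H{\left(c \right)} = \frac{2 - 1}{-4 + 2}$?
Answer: $\frac{39}{2} \approx 19.5$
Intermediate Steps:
$C{\left(p \right)} = - \frac{p}{2}$
$H{\left(c \right)} = - \frac{1}{2}$ ($H{\left(c \right)} = 1 \frac{1}{-2} = 1 \left(- \frac{1}{2}\right) = - \frac{1}{2}$)
$A{\left(a \right)} = 8 + a$ ($A{\left(a \right)} = \left(a + 3\right) + 5 = \left(3 + a\right) + 5 = 8 + a$)
$y{\left(l,h \right)} = -3 + h$
$H{\left(4 \right)} y{\left(12,o{\left(4,1 \right)} \right)} + A{\left(9 \right)} = - \frac{-3 - 2}{2} + \left(8 + 9\right) = \left(- \frac{1}{2}\right) \left(-5\right) + 17 = \frac{5}{2} + 17 = \frac{39}{2}$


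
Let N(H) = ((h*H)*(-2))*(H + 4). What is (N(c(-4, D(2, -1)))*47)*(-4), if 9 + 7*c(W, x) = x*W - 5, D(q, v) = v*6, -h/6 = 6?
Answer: -5143680/49 ≈ -1.0497e+5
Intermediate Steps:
h = -36 (h = -6*6 = -36)
D(q, v) = 6*v
c(W, x) = -2 + W*x/7 (c(W, x) = -9/7 + (x*W - 5)/7 = -9/7 + (W*x - 5)/7 = -9/7 + (-5 + W*x)/7 = -9/7 + (-5/7 + W*x/7) = -2 + W*x/7)
N(H) = 72*H*(4 + H) (N(H) = (-36*H*(-2))*(H + 4) = (72*H)*(4 + H) = 72*H*(4 + H))
(N(c(-4, D(2, -1)))*47)*(-4) = ((72*(-2 + (⅐)*(-4)*(6*(-1)))*(4 + (-2 + (⅐)*(-4)*(6*(-1)))))*47)*(-4) = ((72*(-2 + (⅐)*(-4)*(-6))*(4 + (-2 + (⅐)*(-4)*(-6))))*47)*(-4) = ((72*(-2 + 24/7)*(4 + (-2 + 24/7)))*47)*(-4) = ((72*(10/7)*(4 + 10/7))*47)*(-4) = ((72*(10/7)*(38/7))*47)*(-4) = ((27360/49)*47)*(-4) = (1285920/49)*(-4) = -5143680/49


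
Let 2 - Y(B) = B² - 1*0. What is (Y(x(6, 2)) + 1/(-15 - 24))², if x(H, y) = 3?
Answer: 75076/1521 ≈ 49.360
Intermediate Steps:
Y(B) = 2 - B² (Y(B) = 2 - (B² - 1*0) = 2 - (B² + 0) = 2 - B²)
(Y(x(6, 2)) + 1/(-15 - 24))² = ((2 - 1*3²) + 1/(-15 - 24))² = ((2 - 1*9) + 1/(-39))² = ((2 - 9) - 1/39)² = (-7 - 1/39)² = (-274/39)² = 75076/1521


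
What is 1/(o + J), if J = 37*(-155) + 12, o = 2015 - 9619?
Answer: -1/13327 ≈ -7.5036e-5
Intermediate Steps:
o = -7604
J = -5723 (J = -5735 + 12 = -5723)
1/(o + J) = 1/(-7604 - 5723) = 1/(-13327) = -1/13327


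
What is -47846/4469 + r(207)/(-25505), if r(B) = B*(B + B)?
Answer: -1603296592/113981845 ≈ -14.066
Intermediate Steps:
r(B) = 2*B² (r(B) = B*(2*B) = 2*B²)
-47846/4469 + r(207)/(-25505) = -47846/4469 + (2*207²)/(-25505) = -47846*1/4469 + (2*42849)*(-1/25505) = -47846/4469 + 85698*(-1/25505) = -47846/4469 - 85698/25505 = -1603296592/113981845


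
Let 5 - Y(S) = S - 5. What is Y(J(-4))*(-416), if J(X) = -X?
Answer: -2496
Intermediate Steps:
Y(S) = 10 - S (Y(S) = 5 - (S - 5) = 5 - (-5 + S) = 5 + (5 - S) = 10 - S)
Y(J(-4))*(-416) = (10 - (-1)*(-4))*(-416) = (10 - 1*4)*(-416) = (10 - 4)*(-416) = 6*(-416) = -2496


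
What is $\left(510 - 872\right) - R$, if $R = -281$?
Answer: $-81$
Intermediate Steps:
$\left(510 - 872\right) - R = \left(510 - 872\right) - -281 = -362 + 281 = -81$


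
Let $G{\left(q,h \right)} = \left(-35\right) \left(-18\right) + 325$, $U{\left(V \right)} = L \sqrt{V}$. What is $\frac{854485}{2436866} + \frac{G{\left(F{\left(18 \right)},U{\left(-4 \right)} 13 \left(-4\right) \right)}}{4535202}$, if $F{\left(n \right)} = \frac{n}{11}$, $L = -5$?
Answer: $\frac{969397322000}{2762919889233} \approx 0.35086$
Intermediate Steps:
$U{\left(V \right)} = - 5 \sqrt{V}$
$F{\left(n \right)} = \frac{n}{11}$ ($F{\left(n \right)} = n \frac{1}{11} = \frac{n}{11}$)
$G{\left(q,h \right)} = 955$ ($G{\left(q,h \right)} = 630 + 325 = 955$)
$\frac{854485}{2436866} + \frac{G{\left(F{\left(18 \right)},U{\left(-4 \right)} 13 \left(-4\right) \right)}}{4535202} = \frac{854485}{2436866} + \frac{955}{4535202} = \frac{969397322000}{2762919889233}$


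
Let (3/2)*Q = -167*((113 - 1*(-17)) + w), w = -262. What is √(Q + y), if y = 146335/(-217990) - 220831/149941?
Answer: √627927809104019082290874/6537127718 ≈ 121.22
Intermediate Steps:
Q = 14696 (Q = 2*(-167*((113 - 1*(-17)) - 262))/3 = 2*(-167*((113 + 17) - 262))/3 = 2*(-167*(130 - 262))/3 = 2*(-167*(-132))/3 = (⅔)*22044 = 14696)
y = -14016113185/6537127718 (y = 146335*(-1/217990) - 220831*1/149941 = -29267/43598 - 220831/149941 = -14016113185/6537127718 ≈ -2.1441)
√(Q + y) = √(14696 - 14016113185/6537127718) = √(96055612830543/6537127718) = √627927809104019082290874/6537127718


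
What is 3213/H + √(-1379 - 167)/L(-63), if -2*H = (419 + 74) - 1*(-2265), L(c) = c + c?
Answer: -459/197 - I*√1546/126 ≈ -2.3299 - 0.31206*I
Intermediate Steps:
L(c) = 2*c
H = -1379 (H = -((419 + 74) - 1*(-2265))/2 = -(493 + 2265)/2 = -½*2758 = -1379)
3213/H + √(-1379 - 167)/L(-63) = 3213/(-1379) + √(-1379 - 167)/((2*(-63))) = 3213*(-1/1379) + √(-1546)/(-126) = -459/197 + (I*√1546)*(-1/126) = -459/197 - I*√1546/126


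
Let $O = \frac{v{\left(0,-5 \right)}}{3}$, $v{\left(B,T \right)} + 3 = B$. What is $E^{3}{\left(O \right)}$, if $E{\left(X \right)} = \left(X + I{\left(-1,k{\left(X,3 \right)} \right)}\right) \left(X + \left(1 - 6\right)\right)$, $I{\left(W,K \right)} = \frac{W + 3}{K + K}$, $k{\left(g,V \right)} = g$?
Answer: $1728$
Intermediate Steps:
$v{\left(B,T \right)} = -3 + B$
$O = -1$ ($O = \frac{-3 + 0}{3} = \left(-3\right) \frac{1}{3} = -1$)
$I{\left(W,K \right)} = \frac{3 + W}{2 K}$
$E{\left(X \right)} = \left(-5 + X\right) \left(X + \frac{1}{X}\right)$ ($E{\left(X \right)} = \left(X + \frac{3 - 1}{2 X}\right) \left(X + \left(1 - 6\right)\right) = \left(X + \frac{1}{2} \frac{1}{X} 2\right) \left(X + \left(1 - 6\right)\right) = \left(X + \frac{1}{X}\right) \left(X - 5\right) = \left(X + \frac{1}{X}\right) \left(-5 + X\right) = \left(-5 + X\right) \left(X + \frac{1}{X}\right)$)
$E^{3}{\left(O \right)} = \left(1 + \left(-1\right)^{2} - -5 - \frac{5}{-1}\right)^{3} = \left(1 + 1 + 5 - -5\right)^{3} = \left(1 + 1 + 5 + 5\right)^{3} = 12^{3} = 1728$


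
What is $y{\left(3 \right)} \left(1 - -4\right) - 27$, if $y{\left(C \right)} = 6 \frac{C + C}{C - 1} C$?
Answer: $243$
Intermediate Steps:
$y{\left(C \right)} = \frac{12 C^{2}}{-1 + C}$ ($y{\left(C \right)} = 6 \frac{2 C}{-1 + C} C = \frac{12 C}{-1 + C} C = \frac{12 C^{2}}{-1 + C}$)
$y{\left(3 \right)} \left(1 - -4\right) - 27 = \frac{12 \cdot 3^{2}}{-1 + 3} \left(1 - -4\right) - 27 = 12 \cdot 9 \cdot \frac{1}{2} \left(1 + 4\right) - 27 = 12 \cdot 9 \cdot \frac{1}{2} \cdot 5 - 27 = 54 \cdot 5 - 27 = 270 - 27 = 243$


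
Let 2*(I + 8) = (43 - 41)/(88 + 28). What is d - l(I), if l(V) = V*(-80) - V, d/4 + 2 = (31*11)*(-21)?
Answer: -3398719/116 ≈ -29299.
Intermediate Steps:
d = -28652 (d = -8 + 4*((31*11)*(-21)) = -8 + 4*(341*(-21)) = -8 + 4*(-7161) = -8 - 28644 = -28652)
I = -927/116 (I = -8 + ((43 - 41)/(88 + 28))/2 = -8 + (2/116)/2 = -8 + (2*(1/116))/2 = -8 + (1/2)*(1/58) = -8 + 1/116 = -927/116 ≈ -7.9914)
l(V) = -81*V (l(V) = -80*V - V = -81*V)
d - l(I) = -28652 - (-81)*(-927)/116 = -28652 - 1*75087/116 = -28652 - 75087/116 = -3398719/116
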